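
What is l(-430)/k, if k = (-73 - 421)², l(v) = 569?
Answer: 569/244036 ≈ 0.0023316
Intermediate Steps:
k = 244036 (k = (-494)² = 244036)
l(-430)/k = 569/244036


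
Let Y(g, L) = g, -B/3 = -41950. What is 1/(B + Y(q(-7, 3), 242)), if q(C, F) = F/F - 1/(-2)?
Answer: 2/251703 ≈ 7.9459e-6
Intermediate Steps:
B = 125850 (B = -3*(-41950) = 125850)
q(C, F) = 3/2 (q(C, F) = 1 - 1*(-½) = 1 + ½ = 3/2)
1/(B + Y(q(-7, 3), 242)) = 1/(125850 + 3/2) = 1/(251703/2) = 2/251703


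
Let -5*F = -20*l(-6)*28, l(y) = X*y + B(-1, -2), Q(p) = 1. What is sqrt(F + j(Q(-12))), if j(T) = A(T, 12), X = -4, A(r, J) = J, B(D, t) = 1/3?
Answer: 2*sqrt(6159)/3 ≈ 52.320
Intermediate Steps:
B(D, t) = 1/3
l(y) = 1/3 - 4*y (l(y) = -4*y + 1/3 = 1/3 - 4*y)
F = 8176/3 (F = -(-20*(1/3 - 4*(-6)))*28/5 = -(-20*(1/3 + 24))*28/5 = -(-20*73/3)*28/5 = -(-292)*28/3 = -1/5*(-40880/3) = 8176/3 ≈ 2725.3)
j(T) = 12
sqrt(F + j(Q(-12))) = sqrt(8176/3 + 12) = sqrt(8212/3) = 2*sqrt(6159)/3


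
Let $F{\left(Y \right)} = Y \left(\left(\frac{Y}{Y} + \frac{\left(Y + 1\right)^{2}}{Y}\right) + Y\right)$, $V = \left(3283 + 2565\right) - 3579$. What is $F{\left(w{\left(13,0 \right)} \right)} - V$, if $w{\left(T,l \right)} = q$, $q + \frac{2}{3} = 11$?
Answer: $- \frac{18211}{9} \approx -2023.4$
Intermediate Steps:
$q = \frac{31}{3}$ ($q = - \frac{2}{3} + 11 = \frac{31}{3} \approx 10.333$)
$w{\left(T,l \right)} = \frac{31}{3}$
$V = 2269$ ($V = 5848 - 3579 = 2269$)
$F{\left(Y \right)} = Y \left(1 + Y + \frac{\left(1 + Y\right)^{2}}{Y}\right)$ ($F{\left(Y \right)} = Y \left(\left(1 + \frac{\left(1 + Y\right)^{2}}{Y}\right) + Y\right) = Y \left(1 + Y + \frac{\left(1 + Y\right)^{2}}{Y}\right)$)
$F{\left(w{\left(13,0 \right)} \right)} - V = \left(\frac{31}{3} + \left(\frac{31}{3}\right)^{2} + \left(1 + \frac{31}{3}\right)^{2}\right) - 2269 = \left(\frac{31}{3} + \frac{961}{9} + \left(\frac{34}{3}\right)^{2}\right) - 2269 = \left(\frac{31}{3} + \frac{961}{9} + \frac{1156}{9}\right) - 2269 = \frac{2210}{9} - 2269 = - \frac{18211}{9}$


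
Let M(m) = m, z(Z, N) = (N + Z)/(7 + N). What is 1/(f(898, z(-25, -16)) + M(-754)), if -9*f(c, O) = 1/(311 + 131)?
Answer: -3978/2999413 ≈ -0.0013263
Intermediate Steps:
z(Z, N) = (N + Z)/(7 + N)
f(c, O) = -1/3978 (f(c, O) = -1/(9*(311 + 131)) = -⅑/442 = -⅑*1/442 = -1/3978)
1/(f(898, z(-25, -16)) + M(-754)) = 1/(-1/3978 - 754) = 1/(-2999413/3978) = -3978/2999413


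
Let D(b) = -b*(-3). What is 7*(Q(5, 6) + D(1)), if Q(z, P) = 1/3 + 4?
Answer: 154/3 ≈ 51.333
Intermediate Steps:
Q(z, P) = 13/3 (Q(z, P) = 1*(⅓) + 4 = ⅓ + 4 = 13/3)
D(b) = 3*b
7*(Q(5, 6) + D(1)) = 7*(13/3 + 3*1) = 7*(13/3 + 3) = 7*(22/3) = 154/3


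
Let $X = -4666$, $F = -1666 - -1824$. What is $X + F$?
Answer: $-4508$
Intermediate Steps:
$F = 158$ ($F = -1666 + 1824 = 158$)
$X + F = -4666 + 158 = -4508$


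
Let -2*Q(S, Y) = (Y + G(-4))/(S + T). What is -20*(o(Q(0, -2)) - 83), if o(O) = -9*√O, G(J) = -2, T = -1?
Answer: 1660 + 180*I*√2 ≈ 1660.0 + 254.56*I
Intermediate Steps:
Q(S, Y) = -(-2 + Y)/(2*(-1 + S)) (Q(S, Y) = -(Y - 2)/(2*(S - 1)) = -(-2 + Y)/(2*(-1 + S)))
-20*(o(Q(0, -2)) - 83) = -20*(-9*I*√2*√(2 - 1*(-2))/2 - 83) = -20*(-9*I*√2*√(2 + 2)/2 - 83) = -20*(-9*I*√2 - 83) = -20*(-83 - 9*I*√2) = 1660 + 180*I*√2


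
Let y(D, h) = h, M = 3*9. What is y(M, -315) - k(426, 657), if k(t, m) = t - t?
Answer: -315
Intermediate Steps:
k(t, m) = 0
M = 27
y(M, -315) - k(426, 657) = -315 - 1*0 = -315 + 0 = -315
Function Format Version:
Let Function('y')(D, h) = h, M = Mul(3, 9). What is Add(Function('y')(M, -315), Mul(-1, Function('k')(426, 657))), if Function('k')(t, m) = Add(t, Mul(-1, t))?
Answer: -315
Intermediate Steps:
Function('k')(t, m) = 0
M = 27
Add(Function('y')(M, -315), Mul(-1, Function('k')(426, 657))) = Add(-315, Mul(-1, 0)) = Add(-315, 0) = -315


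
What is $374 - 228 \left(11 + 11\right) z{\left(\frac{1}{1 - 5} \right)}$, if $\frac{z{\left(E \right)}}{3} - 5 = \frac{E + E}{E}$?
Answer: $-104962$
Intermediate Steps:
$z{\left(E \right)} = 21$ ($z{\left(E \right)} = 15 + 3 \frac{E + E}{E} = 15 + 3 \frac{2 E}{E} = 15 + 3 \cdot 2 = 15 + 6 = 21$)
$374 - 228 \left(11 + 11\right) z{\left(\frac{1}{1 - 5} \right)} = 374 - 228 \left(11 + 11\right) 21 = 374 - 228 \cdot 22 \cdot 21 = 374 - 105336 = -104962$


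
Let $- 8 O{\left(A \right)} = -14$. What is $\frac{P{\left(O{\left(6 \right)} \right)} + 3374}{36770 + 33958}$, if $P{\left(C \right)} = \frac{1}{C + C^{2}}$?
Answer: $\frac{129907}{2723028} \approx 0.047707$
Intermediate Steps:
$O{\left(A \right)} = \frac{7}{4}$ ($O{\left(A \right)} = \left(- \frac{1}{8}\right) \left(-14\right) = \frac{7}{4}$)
$\frac{P{\left(O{\left(6 \right)} \right)} + 3374}{36770 + 33958} = \frac{\frac{1}{\frac{7}{4} \left(1 + \frac{7}{4}\right)} + 3374}{36770 + 33958} = \frac{\frac{4}{7 \cdot \frac{11}{4}} + 3374}{70728} = \left(\frac{4}{7} \cdot \frac{4}{11} + 3374\right) \frac{1}{70728} = \left(\frac{16}{77} + 3374\right) \frac{1}{70728} = \frac{259814}{77} \cdot \frac{1}{70728} = \frac{129907}{2723028}$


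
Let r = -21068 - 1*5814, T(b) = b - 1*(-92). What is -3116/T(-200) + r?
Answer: -725035/27 ≈ -26853.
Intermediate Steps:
T(b) = 92 + b (T(b) = b + 92 = 92 + b)
r = -26882 (r = -21068 - 5814 = -26882)
-3116/T(-200) + r = -3116/(92 - 200) - 26882 = -3116/(-108) - 26882 = -3116*(-1/108) - 26882 = 779/27 - 26882 = -725035/27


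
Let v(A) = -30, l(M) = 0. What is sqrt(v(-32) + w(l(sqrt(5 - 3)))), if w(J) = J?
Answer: I*sqrt(30) ≈ 5.4772*I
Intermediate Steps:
sqrt(v(-32) + w(l(sqrt(5 - 3)))) = sqrt(-30 + 0) = sqrt(-30) = I*sqrt(30)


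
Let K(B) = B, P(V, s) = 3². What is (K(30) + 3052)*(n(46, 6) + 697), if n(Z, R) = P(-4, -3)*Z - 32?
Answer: 3325478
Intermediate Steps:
P(V, s) = 9
n(Z, R) = -32 + 9*Z (n(Z, R) = 9*Z - 32 = -32 + 9*Z)
(K(30) + 3052)*(n(46, 6) + 697) = (30 + 3052)*((-32 + 9*46) + 697) = 3082*((-32 + 414) + 697) = 3082*(382 + 697) = 3082*1079 = 3325478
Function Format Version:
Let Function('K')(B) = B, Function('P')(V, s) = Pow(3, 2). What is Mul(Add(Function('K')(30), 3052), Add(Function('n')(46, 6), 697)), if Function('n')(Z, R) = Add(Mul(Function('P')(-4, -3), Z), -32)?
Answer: 3325478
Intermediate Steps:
Function('P')(V, s) = 9
Function('n')(Z, R) = Add(-32, Mul(9, Z)) (Function('n')(Z, R) = Add(Mul(9, Z), -32) = Add(-32, Mul(9, Z)))
Mul(Add(Function('K')(30), 3052), Add(Function('n')(46, 6), 697)) = Mul(Add(30, 3052), Add(Add(-32, Mul(9, 46)), 697)) = Mul(3082, Add(Add(-32, 414), 697)) = Mul(3082, Add(382, 697)) = Mul(3082, 1079) = 3325478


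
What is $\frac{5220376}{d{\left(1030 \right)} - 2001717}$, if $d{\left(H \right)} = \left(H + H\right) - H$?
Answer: $- \frac{5220376}{2000687} \approx -2.6093$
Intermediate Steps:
$d{\left(H \right)} = H$ ($d{\left(H \right)} = 2 H - H = H$)
$\frac{5220376}{d{\left(1030 \right)} - 2001717} = \frac{5220376}{1030 - 2001717} = \frac{5220376}{-2000687} = 5220376 \left(- \frac{1}{2000687}\right) = - \frac{5220376}{2000687}$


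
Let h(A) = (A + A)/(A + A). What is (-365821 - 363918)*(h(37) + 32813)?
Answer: -23945655546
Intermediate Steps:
h(A) = 1 (h(A) = (2*A)/((2*A)) = (2*A)*(1/(2*A)) = 1)
(-365821 - 363918)*(h(37) + 32813) = (-365821 - 363918)*(1 + 32813) = -729739*32814 = -23945655546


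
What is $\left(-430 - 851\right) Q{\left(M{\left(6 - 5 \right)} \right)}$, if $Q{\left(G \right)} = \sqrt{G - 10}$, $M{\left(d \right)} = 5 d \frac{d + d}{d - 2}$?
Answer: $- 2562 i \sqrt{5} \approx - 5728.8 i$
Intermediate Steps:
$M{\left(d \right)} = \frac{10 d^{2}}{-2 + d}$ ($M{\left(d \right)} = 5 d \frac{2 d}{-2 + d} = \frac{10 d^{2}}{-2 + d}$)
$Q{\left(G \right)} = \sqrt{-10 + G}$
$\left(-430 - 851\right) Q{\left(M{\left(6 - 5 \right)} \right)} = \left(-430 - 851\right) \sqrt{-10 + \frac{10 \left(6 - 5\right)^{2}}{-2 + \left(6 - 5\right)}} = - 1281 \sqrt{-10 + \frac{10 \left(6 - 5\right)^{2}}{-2 + \left(6 - 5\right)}} = - 1281 \sqrt{-10 + \frac{10 \cdot 1^{2}}{-2 + 1}} = - 1281 \sqrt{-10 + 10 \cdot 1 \frac{1}{-1}} = - 1281 \sqrt{-10 + 10 \cdot 1 \left(-1\right)} = - 1281 \sqrt{-10 - 10} = - 1281 \sqrt{-20} = - 1281 \cdot 2 i \sqrt{5} = - 2562 i \sqrt{5}$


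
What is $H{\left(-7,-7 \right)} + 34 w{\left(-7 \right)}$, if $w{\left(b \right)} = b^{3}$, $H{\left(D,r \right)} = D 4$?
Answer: $-11690$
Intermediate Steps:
$H{\left(D,r \right)} = 4 D$
$H{\left(-7,-7 \right)} + 34 w{\left(-7 \right)} = 4 \left(-7\right) + 34 \left(-7\right)^{3} = -28 + 34 \left(-343\right) = -28 - 11662 = -11690$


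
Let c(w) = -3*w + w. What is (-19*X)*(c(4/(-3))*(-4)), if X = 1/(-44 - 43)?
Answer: -608/261 ≈ -2.3295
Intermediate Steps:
c(w) = -2*w
X = -1/87 (X = 1/(-87) = -1/87 ≈ -0.011494)
(-19*X)*(c(4/(-3))*(-4)) = (-19*(-1/87))*(-8/(-3)*(-4)) = 19*(-8*(-1)/3*(-4))/87 = 19*(-2*(-4/3)*(-4))/87 = 19*((8/3)*(-4))/87 = (19/87)*(-32/3) = -608/261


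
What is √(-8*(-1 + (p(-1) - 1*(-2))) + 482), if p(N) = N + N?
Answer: 7*√10 ≈ 22.136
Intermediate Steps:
p(N) = 2*N
√(-8*(-1 + (p(-1) - 1*(-2))) + 482) = √(-8*(-1 + (2*(-1) - 1*(-2))) + 482) = √(-8*(-1 + (-2 + 2)) + 482) = √(-8*(-1 + 0) + 482) = √(-8*(-1) + 482) = √(8 + 482) = √490 = 7*√10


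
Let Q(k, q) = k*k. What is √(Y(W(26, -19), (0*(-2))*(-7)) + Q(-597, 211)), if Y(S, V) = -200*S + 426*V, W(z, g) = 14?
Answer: √353609 ≈ 594.65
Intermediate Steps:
Q(k, q) = k²
√(Y(W(26, -19), (0*(-2))*(-7)) + Q(-597, 211)) = √((-200*14 + 426*((0*(-2))*(-7))) + (-597)²) = √((-2800 + 426*(0*(-7))) + 356409) = √((-2800 + 426*0) + 356409) = √((-2800 + 0) + 356409) = √(-2800 + 356409) = √353609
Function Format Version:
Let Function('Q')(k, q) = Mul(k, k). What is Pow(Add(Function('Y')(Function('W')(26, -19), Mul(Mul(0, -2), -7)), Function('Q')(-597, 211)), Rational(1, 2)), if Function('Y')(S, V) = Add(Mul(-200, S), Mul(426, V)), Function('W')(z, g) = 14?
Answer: Pow(353609, Rational(1, 2)) ≈ 594.65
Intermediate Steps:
Function('Q')(k, q) = Pow(k, 2)
Pow(Add(Function('Y')(Function('W')(26, -19), Mul(Mul(0, -2), -7)), Function('Q')(-597, 211)), Rational(1, 2)) = Pow(Add(Add(Mul(-200, 14), Mul(426, Mul(Mul(0, -2), -7))), Pow(-597, 2)), Rational(1, 2)) = Pow(Add(Add(-2800, Mul(426, Mul(0, -7))), 356409), Rational(1, 2)) = Pow(Add(Add(-2800, Mul(426, 0)), 356409), Rational(1, 2)) = Pow(Add(Add(-2800, 0), 356409), Rational(1, 2)) = Pow(Add(-2800, 356409), Rational(1, 2)) = Pow(353609, Rational(1, 2))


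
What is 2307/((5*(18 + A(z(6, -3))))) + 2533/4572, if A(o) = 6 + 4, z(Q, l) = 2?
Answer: 681389/40005 ≈ 17.033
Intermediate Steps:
A(o) = 10
2307/((5*(18 + A(z(6, -3))))) + 2533/4572 = 2307/((5*(18 + 10))) + 2533/4572 = 2307/((5*28)) + 2533*(1/4572) = 2307/140 + 2533/4572 = 681389/40005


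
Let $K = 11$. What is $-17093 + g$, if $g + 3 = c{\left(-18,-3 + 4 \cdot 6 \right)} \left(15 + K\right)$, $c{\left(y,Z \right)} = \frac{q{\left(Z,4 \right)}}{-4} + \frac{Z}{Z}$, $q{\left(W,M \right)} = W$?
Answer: $- \frac{34413}{2} \approx -17207.0$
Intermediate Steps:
$c{\left(y,Z \right)} = 1 - \frac{Z}{4}$ ($c{\left(y,Z \right)} = \frac{Z}{-4} + \frac{Z}{Z} = Z \left(- \frac{1}{4}\right) + 1 = - \frac{Z}{4} + 1 = 1 - \frac{Z}{4}$)
$g = - \frac{227}{2}$ ($g = -3 + \left(1 - \frac{-3 + 4 \cdot 6}{4}\right) \left(15 + 11\right) = -3 + \left(1 - \frac{-3 + 24}{4}\right) 26 = -3 + \left(1 - \frac{21}{4}\right) 26 = -3 - \frac{221}{2} = - \frac{227}{2} \approx -113.5$)
$-17093 + g = -17093 - \frac{227}{2} = - \frac{34413}{2}$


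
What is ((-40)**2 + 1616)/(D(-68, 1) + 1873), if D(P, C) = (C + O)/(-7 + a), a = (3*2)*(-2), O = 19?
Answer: 61104/35567 ≈ 1.7180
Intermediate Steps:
a = -12 (a = 6*(-2) = -12)
D(P, C) = -1 - C/19 (D(P, C) = (C + 19)/(-7 - 12) = (19 + C)/(-19) = (19 + C)*(-1/19) = -1 - C/19)
((-40)**2 + 1616)/(D(-68, 1) + 1873) = ((-40)**2 + 1616)/((-1 - 1/19*1) + 1873) = (1600 + 1616)/((-1 - 1/19) + 1873) = 3216/(-20/19 + 1873) = 3216/(35567/19) = 3216*(19/35567) = 61104/35567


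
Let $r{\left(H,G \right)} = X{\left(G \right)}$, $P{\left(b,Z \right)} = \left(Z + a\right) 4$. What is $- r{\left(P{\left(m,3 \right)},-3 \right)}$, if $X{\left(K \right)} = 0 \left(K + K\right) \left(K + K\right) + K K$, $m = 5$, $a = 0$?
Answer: $-9$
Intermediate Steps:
$P{\left(b,Z \right)} = 4 Z$ ($P{\left(b,Z \right)} = \left(Z + 0\right) 4 = Z 4 = 4 Z$)
$X{\left(K \right)} = K^{2}$ ($X{\left(K \right)} = 0 \cdot 2 K 2 K + K^{2} = 0 \cdot 4 K^{2} + K^{2} = 0 + K^{2} = K^{2}$)
$r{\left(H,G \right)} = G^{2}$
$- r{\left(P{\left(m,3 \right)},-3 \right)} = - \left(-3\right)^{2} = \left(-1\right) 9 = -9$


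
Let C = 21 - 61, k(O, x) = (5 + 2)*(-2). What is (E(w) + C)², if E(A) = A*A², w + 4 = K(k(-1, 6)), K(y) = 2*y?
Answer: 1076364864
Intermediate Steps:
k(O, x) = -14 (k(O, x) = 7*(-2) = -14)
w = -32 (w = -4 + 2*(-14) = -4 - 28 = -32)
C = -40
E(A) = A³
(E(w) + C)² = ((-32)³ - 40)² = (-32768 - 40)² = (-32808)² = 1076364864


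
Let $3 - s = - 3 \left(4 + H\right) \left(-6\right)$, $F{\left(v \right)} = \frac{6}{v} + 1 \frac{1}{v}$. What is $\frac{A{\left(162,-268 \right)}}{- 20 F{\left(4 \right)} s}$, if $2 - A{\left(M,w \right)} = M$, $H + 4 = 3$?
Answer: $- \frac{32}{357} \approx -0.089636$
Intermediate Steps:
$H = -1$ ($H = -4 + 3 = -1$)
$F{\left(v \right)} = \frac{7}{v}$ ($F{\left(v \right)} = \frac{6}{v} + \frac{1}{v} = \frac{7}{v}$)
$A{\left(M,w \right)} = 2 - M$
$s = -51$ ($s = 3 - - 3 \left(4 - 1\right) \left(-6\right) = 3 - \left(-3\right) 3 \left(-6\right) = 3 - \left(-9\right) \left(-6\right) = 3 - 54 = -51$)
$\frac{A{\left(162,-268 \right)}}{- 20 F{\left(4 \right)} s} = \frac{2 - 162}{- 20 \cdot \frac{7}{4} \left(-51\right)} = \frac{2 - 162}{- 20 \cdot 7 \cdot \frac{1}{4} \left(-51\right)} = - \frac{160}{\left(-20\right) \frac{7}{4} \left(-51\right)} = - \frac{160}{\left(-35\right) \left(-51\right)} = - \frac{160}{1785} = \left(-160\right) \frac{1}{1785} = - \frac{32}{357}$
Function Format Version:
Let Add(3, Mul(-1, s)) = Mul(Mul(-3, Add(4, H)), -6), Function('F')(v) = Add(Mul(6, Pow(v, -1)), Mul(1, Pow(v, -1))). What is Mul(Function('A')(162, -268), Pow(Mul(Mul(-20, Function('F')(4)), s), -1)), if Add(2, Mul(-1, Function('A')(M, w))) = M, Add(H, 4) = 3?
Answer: Rational(-32, 357) ≈ -0.089636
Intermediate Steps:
H = -1 (H = Add(-4, 3) = -1)
Function('F')(v) = Mul(7, Pow(v, -1)) (Function('F')(v) = Add(Mul(6, Pow(v, -1)), Pow(v, -1)) = Mul(7, Pow(v, -1)))
Function('A')(M, w) = Add(2, Mul(-1, M))
s = -51 (s = Add(3, Mul(-1, Mul(Mul(-3, Add(4, -1)), -6))) = Add(3, Mul(-1, Mul(Mul(-3, 3), -6))) = Add(3, Mul(-1, Mul(-9, -6))) = Add(3, Mul(-1, 54)) = Add(3, -54) = -51)
Mul(Function('A')(162, -268), Pow(Mul(Mul(-20, Function('F')(4)), s), -1)) = Mul(Add(2, Mul(-1, 162)), Pow(Mul(Mul(-20, Mul(7, Pow(4, -1))), -51), -1)) = Mul(Add(2, -162), Pow(Mul(Mul(-20, Mul(7, Rational(1, 4))), -51), -1)) = Mul(-160, Pow(Mul(Mul(-20, Rational(7, 4)), -51), -1)) = Mul(-160, Pow(Mul(-35, -51), -1)) = Mul(-160, Pow(1785, -1)) = Mul(-160, Rational(1, 1785)) = Rational(-32, 357)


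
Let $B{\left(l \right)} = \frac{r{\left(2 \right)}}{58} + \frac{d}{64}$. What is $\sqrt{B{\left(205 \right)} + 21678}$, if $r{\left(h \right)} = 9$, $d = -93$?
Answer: $\frac{\sqrt{1166726811}}{232} \approx 147.23$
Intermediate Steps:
$B{\left(l \right)} = - \frac{2409}{1856}$ ($B{\left(l \right)} = \frac{9}{58} - \frac{93}{64} = - \frac{2409}{1856}$)
$\sqrt{B{\left(205 \right)} + 21678} = \sqrt{- \frac{2409}{1856} + 21678} = \sqrt{\frac{40231959}{1856}} = \frac{\sqrt{1166726811}}{232}$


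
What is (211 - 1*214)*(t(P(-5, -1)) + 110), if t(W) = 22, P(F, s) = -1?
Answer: -396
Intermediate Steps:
(211 - 1*214)*(t(P(-5, -1)) + 110) = (211 - 1*214)*(22 + 110) = (211 - 214)*132 = -3*132 = -396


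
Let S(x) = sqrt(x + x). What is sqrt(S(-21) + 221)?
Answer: sqrt(221 + I*sqrt(42)) ≈ 14.868 + 0.2179*I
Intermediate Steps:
S(x) = sqrt(2)*sqrt(x) (S(x) = sqrt(2*x) = sqrt(2)*sqrt(x))
sqrt(S(-21) + 221) = sqrt(sqrt(2)*sqrt(-21) + 221) = sqrt(sqrt(2)*(I*sqrt(21)) + 221) = sqrt(I*sqrt(42) + 221) = sqrt(221 + I*sqrt(42))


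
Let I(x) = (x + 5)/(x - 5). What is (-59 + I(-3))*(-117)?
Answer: 27729/4 ≈ 6932.3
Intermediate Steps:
I(x) = (5 + x)/(-5 + x)
(-59 + I(-3))*(-117) = (-59 + (5 - 3)/(-5 - 3))*(-117) = (-59 + 2/(-8))*(-117) = (-59 - 1/8*2)*(-117) = (-59 - 1/4)*(-117) = -237/4*(-117) = 27729/4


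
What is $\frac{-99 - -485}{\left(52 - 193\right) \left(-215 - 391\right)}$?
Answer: $\frac{193}{42723} \approx 0.0045175$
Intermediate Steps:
$\frac{-99 - -485}{\left(52 - 193\right) \left(-215 - 391\right)} = \frac{-99 + 485}{\left(-141\right) \left(-606\right)} = \frac{386}{85446} = 386 \cdot \frac{1}{85446} = \frac{193}{42723}$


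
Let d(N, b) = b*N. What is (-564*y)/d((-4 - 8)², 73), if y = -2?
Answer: 47/438 ≈ 0.10731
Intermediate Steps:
d(N, b) = N*b
(-564*y)/d((-4 - 8)², 73) = (-564*(-2))/(((-4 - 8)²*73)) = 1128/(((-12)²*73)) = 1128/((144*73)) = 1128/10512 = 1128*(1/10512) = 47/438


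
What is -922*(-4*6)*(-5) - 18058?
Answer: -128698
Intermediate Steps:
-922*(-4*6)*(-5) - 18058 = -(-22128)*(-5) - 18058 = -922*120 - 18058 = -110640 - 18058 = -128698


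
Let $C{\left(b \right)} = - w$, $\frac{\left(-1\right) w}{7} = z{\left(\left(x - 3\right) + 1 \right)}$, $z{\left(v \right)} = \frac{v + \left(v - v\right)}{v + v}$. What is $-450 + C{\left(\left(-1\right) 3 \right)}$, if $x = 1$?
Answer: $- \frac{893}{2} \approx -446.5$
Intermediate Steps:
$z{\left(v \right)} = \frac{1}{2}$ ($z{\left(v \right)} = \frac{v + 0}{2 v} = v \frac{1}{2 v} = \frac{1}{2}$)
$w = - \frac{7}{2}$ ($w = \left(-7\right) \frac{1}{2} = - \frac{7}{2} \approx -3.5$)
$C{\left(b \right)} = \frac{7}{2}$ ($C{\left(b \right)} = \left(-1\right) \left(- \frac{7}{2}\right) = \frac{7}{2}$)
$-450 + C{\left(\left(-1\right) 3 \right)} = -450 + \frac{7}{2} = - \frac{893}{2}$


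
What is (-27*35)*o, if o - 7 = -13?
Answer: 5670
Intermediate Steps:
o = -6 (o = 7 - 13 = -6)
(-27*35)*o = -27*35*(-6) = -945*(-6) = 5670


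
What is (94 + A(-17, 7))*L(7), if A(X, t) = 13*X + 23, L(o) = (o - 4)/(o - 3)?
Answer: -78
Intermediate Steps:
L(o) = (-4 + o)/(-3 + o)
A(X, t) = 23 + 13*X
(94 + A(-17, 7))*L(7) = (94 + (23 + 13*(-17)))*((-4 + 7)/(-3 + 7)) = (94 + (23 - 221))*(3/4) = (94 - 198)*((1/4)*3) = -104*3/4 = -78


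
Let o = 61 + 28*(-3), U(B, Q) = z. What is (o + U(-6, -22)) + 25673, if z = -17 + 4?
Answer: 25637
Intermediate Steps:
z = -13
U(B, Q) = -13
o = -23 (o = 61 - 84 = -23)
(o + U(-6, -22)) + 25673 = (-23 - 13) + 25673 = -36 + 25673 = 25637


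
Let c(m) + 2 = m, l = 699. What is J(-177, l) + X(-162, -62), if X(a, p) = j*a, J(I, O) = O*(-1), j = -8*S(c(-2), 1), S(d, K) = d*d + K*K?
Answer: 21333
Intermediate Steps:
c(m) = -2 + m
S(d, K) = K² + d² (S(d, K) = d² + K² = K² + d²)
j = -136 (j = -8*(1² + (-2 - 2)²) = -8*(1 + (-4)²) = -8*(1 + 16) = -8*17 = -136)
J(I, O) = -O
X(a, p) = -136*a
J(-177, l) + X(-162, -62) = -1*699 - 136*(-162) = -699 + 22032 = 21333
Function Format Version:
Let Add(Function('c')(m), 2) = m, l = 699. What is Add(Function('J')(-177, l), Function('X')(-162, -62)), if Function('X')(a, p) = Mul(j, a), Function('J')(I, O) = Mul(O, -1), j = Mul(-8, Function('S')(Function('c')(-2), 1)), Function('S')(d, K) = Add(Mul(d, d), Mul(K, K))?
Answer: 21333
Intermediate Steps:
Function('c')(m) = Add(-2, m)
Function('S')(d, K) = Add(Pow(K, 2), Pow(d, 2)) (Function('S')(d, K) = Add(Pow(d, 2), Pow(K, 2)) = Add(Pow(K, 2), Pow(d, 2)))
j = -136 (j = Mul(-8, Add(Pow(1, 2), Pow(Add(-2, -2), 2))) = Mul(-8, Add(1, Pow(-4, 2))) = Mul(-8, Add(1, 16)) = Mul(-8, 17) = -136)
Function('J')(I, O) = Mul(-1, O)
Function('X')(a, p) = Mul(-136, a)
Add(Function('J')(-177, l), Function('X')(-162, -62)) = Add(Mul(-1, 699), Mul(-136, -162)) = Add(-699, 22032) = 21333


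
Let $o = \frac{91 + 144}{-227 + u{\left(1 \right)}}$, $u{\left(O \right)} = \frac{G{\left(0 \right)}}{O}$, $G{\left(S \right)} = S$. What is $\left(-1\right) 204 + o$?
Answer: $- \frac{46543}{227} \approx -205.04$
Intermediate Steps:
$u{\left(O \right)} = 0$ ($u{\left(O \right)} = \frac{0}{O} = 0$)
$o = - \frac{235}{227}$ ($o = \frac{91 + 144}{-227 + 0} = \frac{235}{-227} = 235 \left(- \frac{1}{227}\right) = - \frac{235}{227} \approx -1.0352$)
$\left(-1\right) 204 + o = \left(-1\right) 204 - \frac{235}{227} = -204 - \frac{235}{227} = - \frac{46543}{227}$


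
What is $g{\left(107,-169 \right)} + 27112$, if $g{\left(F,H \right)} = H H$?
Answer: $55673$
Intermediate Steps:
$g{\left(F,H \right)} = H^{2}$
$g{\left(107,-169 \right)} + 27112 = \left(-169\right)^{2} + 27112 = 28561 + 27112 = 55673$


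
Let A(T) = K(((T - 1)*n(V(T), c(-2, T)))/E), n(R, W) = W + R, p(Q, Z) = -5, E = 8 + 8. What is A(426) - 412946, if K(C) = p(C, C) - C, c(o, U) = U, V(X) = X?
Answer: -1742329/4 ≈ -4.3558e+5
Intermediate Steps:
E = 16
n(R, W) = R + W
K(C) = -5 - C
A(T) = -5 - T*(-1 + T)/8 (A(T) = -5 - (T - 1)*(T + T)/16 = -5 - (-1 + T)*(2*T)/16 = -5 - 2*T*(-1 + T)/16 = -5 - T*(-1 + T)/8)
A(426) - 412946 = (-5 - 1/8*426**2 + (1/8)*426) - 412946 = (-5 - 1/8*181476 + 213/4) - 412946 = (-5 - 45369/2 + 213/4) - 412946 = -90545/4 - 412946 = -1742329/4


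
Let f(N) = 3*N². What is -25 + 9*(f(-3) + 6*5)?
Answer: 488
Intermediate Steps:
-25 + 9*(f(-3) + 6*5) = -25 + 9*(3*(-3)² + 6*5) = -25 + 9*(3*9 + 30) = -25 + 9*(27 + 30) = -25 + 9*57 = -25 + 513 = 488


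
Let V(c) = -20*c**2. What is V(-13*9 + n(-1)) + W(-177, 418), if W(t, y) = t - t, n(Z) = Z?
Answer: -278480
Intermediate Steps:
W(t, y) = 0
V(-13*9 + n(-1)) + W(-177, 418) = -20*(-13*9 - 1)**2 + 0 = -20*(-117 - 1)**2 + 0 = -20*(-118)**2 + 0 = -20*13924 + 0 = -278480 + 0 = -278480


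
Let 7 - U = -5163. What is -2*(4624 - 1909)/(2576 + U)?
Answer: -905/1291 ≈ -0.70101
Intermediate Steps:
U = 5170 (U = 7 - 1*(-5163) = 7 + 5163 = 5170)
-2*(4624 - 1909)/(2576 + U) = -2*(4624 - 1909)/(2576 + 5170) = -5430/7746 = -2*905/2582 = -905/1291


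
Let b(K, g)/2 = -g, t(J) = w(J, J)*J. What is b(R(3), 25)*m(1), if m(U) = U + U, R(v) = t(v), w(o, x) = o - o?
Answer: -100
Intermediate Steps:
w(o, x) = 0
t(J) = 0 (t(J) = 0*J = 0)
R(v) = 0
m(U) = 2*U
b(K, g) = -2*g (b(K, g) = 2*(-g) = -2*g)
b(R(3), 25)*m(1) = (-2*25)*(2*1) = -50*2 = -100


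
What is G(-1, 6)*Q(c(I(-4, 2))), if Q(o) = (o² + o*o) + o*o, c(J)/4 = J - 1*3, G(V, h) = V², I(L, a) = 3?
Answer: 0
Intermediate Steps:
c(J) = -12 + 4*J (c(J) = 4*(J - 1*3) = 4*(J - 3) = 4*(-3 + J) = -12 + 4*J)
Q(o) = 3*o² (Q(o) = (o² + o²) + o² = 2*o² + o² = 3*o²)
G(-1, 6)*Q(c(I(-4, 2))) = (-1)²*(3*(-12 + 4*3)²) = 1*(3*(-12 + 12)²) = 1*(3*0²) = 1*(3*0) = 1*0 = 0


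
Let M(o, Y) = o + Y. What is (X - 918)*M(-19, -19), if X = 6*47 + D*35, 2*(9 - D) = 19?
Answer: 24833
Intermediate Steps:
D = -1/2 (D = 9 - 1/2*19 = 9 - 19/2 = -1/2 ≈ -0.50000)
M(o, Y) = Y + o
X = 529/2 (X = 6*47 - 1/2*35 = 282 - 35/2 = 529/2 ≈ 264.50)
(X - 918)*M(-19, -19) = (529/2 - 918)*(-19 - 19) = -1307/2*(-38) = 24833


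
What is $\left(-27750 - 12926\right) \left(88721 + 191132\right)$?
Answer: $-11383300628$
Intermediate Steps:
$\left(-27750 - 12926\right) \left(88721 + 191132\right) = \left(-40676\right) 279853 = -11383300628$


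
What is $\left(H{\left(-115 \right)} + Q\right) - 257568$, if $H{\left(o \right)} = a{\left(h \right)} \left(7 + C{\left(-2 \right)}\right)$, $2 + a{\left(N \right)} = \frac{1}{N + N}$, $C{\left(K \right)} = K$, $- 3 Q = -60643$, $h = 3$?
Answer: $- \frac{1424177}{6} \approx -2.3736 \cdot 10^{5}$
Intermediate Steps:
$Q = \frac{60643}{3}$ ($Q = \left(- \frac{1}{3}\right) \left(-60643\right) = \frac{60643}{3} \approx 20214.0$)
$a{\left(N \right)} = -2 + \frac{1}{2 N}$ ($a{\left(N \right)} = -2 + \frac{1}{N + N} = -2 + \frac{1}{2 N}$)
$H{\left(o \right)} = - \frac{55}{6}$ ($H{\left(o \right)} = \left(-2 + \frac{1}{2 \cdot 3}\right) \left(7 - 2\right) = \left(-2 + \frac{1}{2} \cdot \frac{1}{3}\right) 5 = \left(-2 + \frac{1}{6}\right) 5 = \left(- \frac{11}{6}\right) 5 = - \frac{55}{6}$)
$\left(H{\left(-115 \right)} + Q\right) - 257568 = \left(- \frac{55}{6} + \frac{60643}{3}\right) - 257568 = \frac{121231}{6} - 257568 = - \frac{1424177}{6}$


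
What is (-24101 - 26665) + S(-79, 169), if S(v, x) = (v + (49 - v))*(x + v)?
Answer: -46356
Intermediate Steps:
S(v, x) = 49*v + 49*x (S(v, x) = 49*(v + x) = 49*v + 49*x)
(-24101 - 26665) + S(-79, 169) = (-24101 - 26665) + (49*(-79) + 49*169) = -50766 + (-3871 + 8281) = -50766 + 4410 = -46356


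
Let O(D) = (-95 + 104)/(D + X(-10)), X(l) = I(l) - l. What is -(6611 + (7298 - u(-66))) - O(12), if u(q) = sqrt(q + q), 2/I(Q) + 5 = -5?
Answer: -1516126/109 + 2*I*sqrt(33) ≈ -13909.0 + 11.489*I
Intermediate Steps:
I(Q) = -1/5 (I(Q) = 2/(-5 - 5) = 2/(-10) = 2*(-1/10) = -1/5)
u(q) = sqrt(2)*sqrt(q) (u(q) = sqrt(2*q) = sqrt(2)*sqrt(q))
X(l) = -1/5 - l
O(D) = 9/(49/5 + D) (O(D) = (-95 + 104)/(D + (-1/5 - 1*(-10))) = 9/(D + (-1/5 + 10)) = 9/(D + 49/5) = 9/(49/5 + D))
-(6611 + (7298 - u(-66))) - O(12) = -(6611 + (7298 - sqrt(2)*sqrt(-66))) - 45/(49 + 5*12) = -(6611 + (7298 - sqrt(2)*I*sqrt(66))) - 45/(49 + 60) = -(6611 + (7298 - 2*I*sqrt(33))) - 45/109 = -(13909 - 2*I*sqrt(33)) - 1*45/109 = (-13909 + 2*I*sqrt(33)) - 45/109 = -1516126/109 + 2*I*sqrt(33)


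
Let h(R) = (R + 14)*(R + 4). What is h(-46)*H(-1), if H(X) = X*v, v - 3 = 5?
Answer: -10752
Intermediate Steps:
v = 8 (v = 3 + 5 = 8)
H(X) = 8*X (H(X) = X*8 = 8*X)
h(R) = (4 + R)*(14 + R) (h(R) = (14 + R)*(4 + R) = (4 + R)*(14 + R))
h(-46)*H(-1) = (56 + (-46)² + 18*(-46))*(8*(-1)) = (56 + 2116 - 828)*(-8) = 1344*(-8) = -10752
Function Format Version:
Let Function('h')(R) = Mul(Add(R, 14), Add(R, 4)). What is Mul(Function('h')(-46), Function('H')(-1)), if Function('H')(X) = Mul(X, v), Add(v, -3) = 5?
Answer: -10752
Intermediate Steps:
v = 8 (v = Add(3, 5) = 8)
Function('H')(X) = Mul(8, X) (Function('H')(X) = Mul(X, 8) = Mul(8, X))
Function('h')(R) = Mul(Add(4, R), Add(14, R)) (Function('h')(R) = Mul(Add(14, R), Add(4, R)) = Mul(Add(4, R), Add(14, R)))
Mul(Function('h')(-46), Function('H')(-1)) = Mul(Add(56, Pow(-46, 2), Mul(18, -46)), Mul(8, -1)) = Mul(Add(56, 2116, -828), -8) = Mul(1344, -8) = -10752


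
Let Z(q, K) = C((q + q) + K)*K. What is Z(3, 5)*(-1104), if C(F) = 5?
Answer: -27600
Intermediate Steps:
Z(q, K) = 5*K
Z(3, 5)*(-1104) = (5*5)*(-1104) = 25*(-1104) = -27600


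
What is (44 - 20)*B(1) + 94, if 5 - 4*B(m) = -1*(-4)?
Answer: 100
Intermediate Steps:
B(m) = 1/4 (B(m) = 5/4 - (-1)*(-4)/4 = 5/4 - 1/4*4 = 5/4 - 1 = 1/4)
(44 - 20)*B(1) + 94 = (44 - 20)*(1/4) + 94 = 24*(1/4) + 94 = 6 + 94 = 100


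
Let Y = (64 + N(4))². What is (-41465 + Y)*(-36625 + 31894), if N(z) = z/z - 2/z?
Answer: 705955089/4 ≈ 1.7649e+8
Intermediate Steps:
N(z) = 1 - 2/z
Y = 16641/4 (Y = (64 + (-2 + 4)/4)² = (64 + (¼)*2)² = (64 + ½)² = (129/2)² = 16641/4 ≈ 4160.3)
(-41465 + Y)*(-36625 + 31894) = (-41465 + 16641/4)*(-36625 + 31894) = -149219/4*(-4731) = 705955089/4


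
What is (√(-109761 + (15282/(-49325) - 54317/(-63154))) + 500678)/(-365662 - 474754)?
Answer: -250339/420208 - I*√42603157004541287671426/523591110311360 ≈ -0.59575 - 0.00039421*I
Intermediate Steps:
(√(-109761 + (15282/(-49325) - 54317/(-63154))) + 500678)/(-365662 - 474754) = (√(-109761 + (15282*(-1/49325) - 54317*(-1/63154))) + 500678)/(-840416) = (√(-109761 + (-15282/49325 + 54317/63154)) + 500678)*(-1/840416) = (√(-109761 + 1714066597/3115071050) + 500678)*(-1/840416) = (√(-341911599452453/3115071050) + 500678)*(-1/840416) = (I*√42603157004541287671426/623014210 + 500678)*(-1/840416) = (500678 + I*√42603157004541287671426/623014210)*(-1/840416) = -250339/420208 - I*√42603157004541287671426/523591110311360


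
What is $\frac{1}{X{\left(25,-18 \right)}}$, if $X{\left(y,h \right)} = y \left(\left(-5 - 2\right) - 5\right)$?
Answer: $- \frac{1}{300} \approx -0.0033333$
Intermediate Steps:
$X{\left(y,h \right)} = - 12 y$ ($X{\left(y,h \right)} = y \left(\left(-5 - 2\right) - 5\right) = y \left(-7 - 5\right) = y \left(-12\right) = - 12 y$)
$\frac{1}{X{\left(25,-18 \right)}} = \frac{1}{\left(-12\right) 25} = \frac{1}{-300} = - \frac{1}{300}$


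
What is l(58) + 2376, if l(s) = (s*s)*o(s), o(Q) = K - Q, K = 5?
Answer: -175916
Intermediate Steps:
o(Q) = 5 - Q
l(s) = s²*(5 - s) (l(s) = (s*s)*(5 - s) = s²*(5 - s))
l(58) + 2376 = 58²*(5 - 1*58) + 2376 = 3364*(5 - 58) + 2376 = 3364*(-53) + 2376 = -178292 + 2376 = -175916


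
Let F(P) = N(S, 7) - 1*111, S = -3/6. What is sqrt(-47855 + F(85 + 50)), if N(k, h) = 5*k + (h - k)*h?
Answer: 66*I*sqrt(11) ≈ 218.9*I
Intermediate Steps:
S = -1/2 (S = -3*1/6 = -1/2 ≈ -0.50000)
N(k, h) = 5*k + h*(h - k)
F(P) = -61 (F(P) = (7**2 + 5*(-1/2) - 1*7*(-1/2)) - 1*111 = (49 - 5/2 + 7/2) - 111 = 50 - 111 = -61)
sqrt(-47855 + F(85 + 50)) = sqrt(-47855 - 61) = sqrt(-47916) = 66*I*sqrt(11)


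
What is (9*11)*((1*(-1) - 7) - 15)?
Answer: -2277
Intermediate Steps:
(9*11)*((1*(-1) - 7) - 15) = 99*((-1 - 7) - 15) = 99*(-8 - 15) = 99*(-23) = -2277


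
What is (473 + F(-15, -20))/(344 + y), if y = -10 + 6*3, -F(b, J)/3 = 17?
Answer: 211/176 ≈ 1.1989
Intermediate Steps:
F(b, J) = -51 (F(b, J) = -3*17 = -51)
y = 8 (y = -10 + 18 = 8)
(473 + F(-15, -20))/(344 + y) = (473 - 51)/(344 + 8) = 422/352 = 422*(1/352) = 211/176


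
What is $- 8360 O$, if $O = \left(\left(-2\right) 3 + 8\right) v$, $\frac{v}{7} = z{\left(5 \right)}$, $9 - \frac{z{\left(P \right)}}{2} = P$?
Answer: $-936320$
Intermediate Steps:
$z{\left(P \right)} = 18 - 2 P$
$v = 56$ ($v = 7 \left(18 - 10\right) = 7 \cdot 8 = 56$)
$O = 112$ ($O = \left(\left(-2\right) 3 + 8\right) 56 = \left(-6 + 8\right) 56 = 2 \cdot 56 = 112$)
$- 8360 O = \left(-8360\right) 112 = -936320$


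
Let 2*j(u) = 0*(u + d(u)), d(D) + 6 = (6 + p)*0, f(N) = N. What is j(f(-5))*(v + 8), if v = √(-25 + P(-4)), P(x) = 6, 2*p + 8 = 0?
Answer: 0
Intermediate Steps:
p = -4 (p = -4 + (½)*0 = -4 + 0 = -4)
d(D) = -6 (d(D) = -6 + (6 - 4)*0 = -6 + 2*0 = -6 + 0 = -6)
j(u) = 0 (j(u) = (0*(u - 6))/2 = (0*(-6 + u))/2 = (½)*0 = 0)
v = I*√19 (v = √(-25 + 6) = √(-19) = I*√19 ≈ 4.3589*I)
j(f(-5))*(v + 8) = 0*(I*√19 + 8) = 0*(8 + I*√19) = 0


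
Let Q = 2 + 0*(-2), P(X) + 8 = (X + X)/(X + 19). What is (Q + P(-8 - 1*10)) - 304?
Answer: -346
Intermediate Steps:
P(X) = -8 + 2*X/(19 + X) (P(X) = -8 + (X + X)/(X + 19) = -8 + (2*X)/(19 + X) = -8 + 2*X/(19 + X))
Q = 2 (Q = 2 + 0 = 2)
(Q + P(-8 - 1*10)) - 304 = (2 + 2*(-76 - 3*(-8 - 1*10))/(19 + (-8 - 1*10))) - 304 = (2 + 2*(-76 - 3*(-8 - 10))/(19 + (-8 - 10))) - 304 = (2 + 2*(-76 - 3*(-18))/(19 - 18)) - 304 = (2 + 2*(-76 + 54)/1) - 304 = (2 + 2*1*(-22)) - 304 = (2 - 44) - 304 = -42 - 304 = -346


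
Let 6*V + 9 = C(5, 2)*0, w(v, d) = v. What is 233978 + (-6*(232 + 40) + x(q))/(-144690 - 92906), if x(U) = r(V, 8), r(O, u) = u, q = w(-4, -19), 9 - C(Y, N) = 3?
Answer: 13898059628/59399 ≈ 2.3398e+5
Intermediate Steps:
C(Y, N) = 6 (C(Y, N) = 9 - 1*3 = 9 - 3 = 6)
q = -4
V = -3/2 (V = -3/2 + (6*0)/6 = -3/2 + (⅙)*0 = -3/2 + 0 = -3/2 ≈ -1.5000)
x(U) = 8
233978 + (-6*(232 + 40) + x(q))/(-144690 - 92906) = 233978 + (-6*(232 + 40) + 8)/(-144690 - 92906) = 233978 + (-6*272 + 8)/(-237596) = 233978 + (-1632 + 8)*(-1/237596) = 233978 - 1624*(-1/237596) = 233978 + 406/59399 = 13898059628/59399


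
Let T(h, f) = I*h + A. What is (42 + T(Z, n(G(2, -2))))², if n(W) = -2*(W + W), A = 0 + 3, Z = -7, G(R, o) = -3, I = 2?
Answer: 961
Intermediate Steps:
A = 3
n(W) = -4*W
T(h, f) = 3 + 2*h (T(h, f) = 2*h + 3 = 3 + 2*h)
(42 + T(Z, n(G(2, -2))))² = (42 + (3 + 2*(-7)))² = (42 + (3 - 14))² = (42 - 11)² = 31² = 961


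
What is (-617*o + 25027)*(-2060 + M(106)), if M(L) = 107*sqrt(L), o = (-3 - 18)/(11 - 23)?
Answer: -49331335 + 10249423*sqrt(106)/4 ≈ -2.2950e+7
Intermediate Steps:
o = 7/4 (o = -21/(-12) = -21*(-1/12) = 7/4 ≈ 1.7500)
(-617*o + 25027)*(-2060 + M(106)) = (-617*7/4 + 25027)*(-2060 + 107*sqrt(106)) = (-4319/4 + 25027)*(-2060 + 107*sqrt(106)) = 95789*(-2060 + 107*sqrt(106))/4 = -49331335 + 10249423*sqrt(106)/4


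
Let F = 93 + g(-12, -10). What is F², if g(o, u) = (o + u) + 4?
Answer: 5625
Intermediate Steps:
g(o, u) = 4 + o + u
F = 75 (F = 93 + (4 - 12 - 10) = 93 - 18 = 75)
F² = 75² = 5625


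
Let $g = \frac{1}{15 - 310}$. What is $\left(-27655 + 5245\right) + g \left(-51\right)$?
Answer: $- \frac{6610899}{295} \approx -22410.0$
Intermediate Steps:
$g = - \frac{1}{295}$ ($g = \frac{1}{-295} = - \frac{1}{295} \approx -0.0033898$)
$\left(-27655 + 5245\right) + g \left(-51\right) = \left(-27655 + 5245\right) - - \frac{51}{295} = -22410 + \frac{51}{295} = - \frac{6610899}{295}$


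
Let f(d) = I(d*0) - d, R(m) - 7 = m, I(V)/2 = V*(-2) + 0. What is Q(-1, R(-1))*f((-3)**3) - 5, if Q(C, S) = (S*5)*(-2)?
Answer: -1625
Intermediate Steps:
I(V) = -4*V (I(V) = 2*(V*(-2) + 0) = 2*(-2*V + 0) = 2*(-2*V) = -4*V)
R(m) = 7 + m
Q(C, S) = -10*S (Q(C, S) = (5*S)*(-2) = -10*S)
f(d) = -d (f(d) = -4*d*0 - d = -4*0 - d = 0 - d = -d)
Q(-1, R(-1))*f((-3)**3) - 5 = (-10*(7 - 1))*(-1*(-3)**3) - 5 = (-10*6)*(-1*(-27)) - 5 = -60*27 - 5 = -1620 - 5 = -1625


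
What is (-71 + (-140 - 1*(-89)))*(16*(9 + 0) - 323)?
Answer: 21838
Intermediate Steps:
(-71 + (-140 - 1*(-89)))*(16*(9 + 0) - 323) = (-71 + (-140 + 89))*(16*9 - 323) = (-71 - 51)*(144 - 323) = -122*(-179) = 21838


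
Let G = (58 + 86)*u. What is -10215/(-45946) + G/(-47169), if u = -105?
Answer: 43575365/80267662 ≈ 0.54288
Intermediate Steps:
G = -15120 (G = (58 + 86)*(-105) = 144*(-105) = -15120)
-10215/(-45946) + G/(-47169) = -10215/(-45946) - 15120/(-47169) = -10215*(-1/45946) - 15120*(-1/47169) = 10215/45946 + 560/1747 = 43575365/80267662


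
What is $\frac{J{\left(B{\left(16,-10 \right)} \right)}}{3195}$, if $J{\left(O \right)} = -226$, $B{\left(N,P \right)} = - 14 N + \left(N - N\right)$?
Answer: $- \frac{226}{3195} \approx -0.070736$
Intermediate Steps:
$B{\left(N,P \right)} = - 14 N$ ($B{\left(N,P \right)} = - 14 N + 0 = - 14 N$)
$\frac{J{\left(B{\left(16,-10 \right)} \right)}}{3195} = - \frac{226}{3195}$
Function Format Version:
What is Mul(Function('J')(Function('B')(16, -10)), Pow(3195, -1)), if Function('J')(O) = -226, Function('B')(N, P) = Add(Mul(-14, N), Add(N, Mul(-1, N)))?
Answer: Rational(-226, 3195) ≈ -0.070736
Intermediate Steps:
Function('B')(N, P) = Mul(-14, N) (Function('B')(N, P) = Add(Mul(-14, N), 0) = Mul(-14, N))
Mul(Function('J')(Function('B')(16, -10)), Pow(3195, -1)) = Mul(-226, Pow(3195, -1)) = Mul(-226, Rational(1, 3195)) = Rational(-226, 3195)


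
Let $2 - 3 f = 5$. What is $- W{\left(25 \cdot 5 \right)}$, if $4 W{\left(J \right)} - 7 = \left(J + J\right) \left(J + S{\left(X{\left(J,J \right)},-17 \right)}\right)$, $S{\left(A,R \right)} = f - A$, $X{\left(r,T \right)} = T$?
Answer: $\frac{243}{4} \approx 60.75$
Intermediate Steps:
$f = -1$ ($f = \frac{2}{3} - \frac{5}{3} = -1$)
$S{\left(A,R \right)} = -1 - A$
$W{\left(J \right)} = \frac{7}{4} - \frac{J}{2}$ ($W{\left(J \right)} = \frac{7}{4} + \frac{\left(J + J\right) \left(J - \left(1 + J\right)\right)}{4} = \frac{7}{4} + \frac{2 J \left(-1\right)}{4} = \frac{7}{4} + \frac{\left(-2\right) J}{4} = \frac{7}{4} - \frac{J}{2}$)
$- W{\left(25 \cdot 5 \right)} = - (\frac{7}{4} - \frac{25 \cdot 5}{2}) = - (\frac{7}{4} - \frac{125}{2}) = \left(-1\right) \left(- \frac{243}{4}\right) = \frac{243}{4}$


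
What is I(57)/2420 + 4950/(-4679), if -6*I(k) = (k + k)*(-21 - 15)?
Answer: -2194641/2830795 ≈ -0.77527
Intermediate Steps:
I(k) = 12*k (I(k) = -(k + k)*(-21 - 15)/6 = -2*k*(-36)/6 = -(-12)*k = 12*k)
I(57)/2420 + 4950/(-4679) = (12*57)/2420 + 4950/(-4679) = 684*(1/2420) + 4950*(-1/4679) = 171/605 - 4950/4679 = -2194641/2830795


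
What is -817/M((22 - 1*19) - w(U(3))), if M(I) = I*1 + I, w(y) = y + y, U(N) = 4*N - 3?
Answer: 817/30 ≈ 27.233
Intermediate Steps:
U(N) = -3 + 4*N
w(y) = 2*y
M(I) = 2*I (M(I) = I + I = 2*I)
-817/M((22 - 1*19) - w(U(3))) = -817*1/(2*((22 - 1*19) - 2*(-3 + 4*3))) = -817*1/(2*((22 - 19) - 2*(-3 + 12))) = -817*1/(2*(3 - 2*9)) = -817*1/(2*(3 - 1*18)) = -817*1/(2*(3 - 18)) = -817/(2*(-15)) = -817/(-30) = -817*(-1/30) = 817/30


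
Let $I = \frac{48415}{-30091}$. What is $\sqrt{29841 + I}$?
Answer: $\frac{2 \sqrt{6754655529389}}{30091} \approx 172.74$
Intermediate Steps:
$I = - \frac{48415}{30091}$ ($I = 48415 \left(- \frac{1}{30091}\right) = - \frac{48415}{30091} \approx -1.609$)
$\sqrt{29841 + I} = \sqrt{29841 - \frac{48415}{30091}} = \sqrt{\frac{897897116}{30091}} = \frac{2 \sqrt{6754655529389}}{30091}$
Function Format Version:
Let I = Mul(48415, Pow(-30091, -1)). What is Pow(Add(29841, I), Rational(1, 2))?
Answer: Mul(Rational(2, 30091), Pow(6754655529389, Rational(1, 2))) ≈ 172.74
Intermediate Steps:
I = Rational(-48415, 30091) (I = Mul(48415, Rational(-1, 30091)) = Rational(-48415, 30091) ≈ -1.6090)
Pow(Add(29841, I), Rational(1, 2)) = Pow(Add(29841, Rational(-48415, 30091)), Rational(1, 2)) = Pow(Rational(897897116, 30091), Rational(1, 2)) = Mul(Rational(2, 30091), Pow(6754655529389, Rational(1, 2)))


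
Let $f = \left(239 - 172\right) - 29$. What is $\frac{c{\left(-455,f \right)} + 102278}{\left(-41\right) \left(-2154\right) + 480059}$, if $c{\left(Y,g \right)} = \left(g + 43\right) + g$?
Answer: $\frac{102397}{568373} \approx 0.18016$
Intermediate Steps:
$f = 38$ ($f = 67 - 29 = 38$)
$c{\left(Y,g \right)} = 43 + 2 g$ ($c{\left(Y,g \right)} = \left(43 + g\right) + g = 43 + 2 g$)
$\frac{c{\left(-455,f \right)} + 102278}{\left(-41\right) \left(-2154\right) + 480059} = \frac{\left(43 + 2 \cdot 38\right) + 102278}{\left(-41\right) \left(-2154\right) + 480059} = \frac{\left(43 + 76\right) + 102278}{88314 + 480059} = \frac{119 + 102278}{568373} = 102397 \cdot \frac{1}{568373} = \frac{102397}{568373}$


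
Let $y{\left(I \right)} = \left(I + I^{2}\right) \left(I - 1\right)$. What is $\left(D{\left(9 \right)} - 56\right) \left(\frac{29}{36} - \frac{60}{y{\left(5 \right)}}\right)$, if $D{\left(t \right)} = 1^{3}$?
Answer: $- \frac{605}{36} \approx -16.806$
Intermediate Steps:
$D{\left(t \right)} = 1$
$y{\left(I \right)} = \left(-1 + I\right) \left(I + I^{2}\right)$ ($y{\left(I \right)} = \left(I + I^{2}\right) \left(-1 + I\right) = \left(-1 + I\right) \left(I + I^{2}\right)$)
$\left(D{\left(9 \right)} - 56\right) \left(\frac{29}{36} - \frac{60}{y{\left(5 \right)}}\right) = \left(1 - 56\right) \left(\frac{29}{36} - \frac{60}{5^{3} - 5}\right) = - 55 \left(29 \cdot \frac{1}{36} - \frac{60}{125 - 5}\right) = - 55 \left(\frac{29}{36} - \frac{60}{120}\right) = - 55 \left(\frac{29}{36} - \frac{1}{2}\right) = \left(-55\right) \frac{11}{36} = - \frac{605}{36}$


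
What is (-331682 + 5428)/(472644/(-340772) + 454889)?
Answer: -13897278511/19376620208 ≈ -0.71722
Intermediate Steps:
(-331682 + 5428)/(472644/(-340772) + 454889) = -326254/(472644*(-1/340772) + 454889) = -326254/(-118161/85193 + 454889) = -326254/38753240416/85193 = -326254*85193/38753240416 = -13897278511/19376620208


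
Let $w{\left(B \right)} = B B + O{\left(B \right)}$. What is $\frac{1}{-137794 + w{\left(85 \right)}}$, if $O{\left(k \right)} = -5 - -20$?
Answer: $- \frac{1}{130554} \approx -7.6597 \cdot 10^{-6}$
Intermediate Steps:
$O{\left(k \right)} = 15$ ($O{\left(k \right)} = -5 + 20 = 15$)
$w{\left(B \right)} = 15 + B^{2}$ ($w{\left(B \right)} = B B + 15 = B^{2} + 15 = 15 + B^{2}$)
$\frac{1}{-137794 + w{\left(85 \right)}} = \frac{1}{-137794 + \left(15 + 85^{2}\right)} = \frac{1}{-137794 + \left(15 + 7225\right)} = \frac{1}{-137794 + 7240} = \frac{1}{-130554} = - \frac{1}{130554}$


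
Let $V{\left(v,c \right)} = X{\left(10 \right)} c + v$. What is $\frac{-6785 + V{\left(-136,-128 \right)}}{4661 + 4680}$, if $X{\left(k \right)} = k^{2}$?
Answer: $- \frac{19721}{9341} \approx -2.1112$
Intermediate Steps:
$V{\left(v,c \right)} = v + 100 c$ ($V{\left(v,c \right)} = 10^{2} c + v = 100 c + v = v + 100 c$)
$\frac{-6785 + V{\left(-136,-128 \right)}}{4661 + 4680} = \frac{-6785 + \left(-136 + 100 \left(-128\right)\right)}{4661 + 4680} = \frac{-6785 - 12936}{9341} = \left(-6785 - 12936\right) \frac{1}{9341} = \left(-19721\right) \frac{1}{9341} = - \frac{19721}{9341}$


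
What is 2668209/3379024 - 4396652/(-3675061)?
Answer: 1897094112569/955239947728 ≈ 1.9860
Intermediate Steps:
2668209/3379024 - 4396652/(-3675061) = 2668209*(1/3379024) - 4396652*(-1/3675061) = 2668209/3379024 + 338204/282697 = 1897094112569/955239947728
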